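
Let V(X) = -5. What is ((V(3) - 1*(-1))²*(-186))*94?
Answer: -279744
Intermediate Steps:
((V(3) - 1*(-1))²*(-186))*94 = ((-5 - 1*(-1))²*(-186))*94 = ((-5 + 1)²*(-186))*94 = ((-4)²*(-186))*94 = (16*(-186))*94 = -2976*94 = -279744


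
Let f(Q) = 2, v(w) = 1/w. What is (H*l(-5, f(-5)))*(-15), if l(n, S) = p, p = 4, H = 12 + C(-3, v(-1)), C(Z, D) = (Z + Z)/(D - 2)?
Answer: -840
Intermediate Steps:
v(w) = 1/w
C(Z, D) = 2*Z/(-2 + D) (C(Z, D) = (2*Z)/(-2 + D) = 2*Z/(-2 + D))
H = 14 (H = 12 + 2*(-3)/(-2 + 1/(-1)) = 12 + 2*(-3)/(-2 - 1) = 12 + 2*(-3)/(-3) = 12 + 2*(-3)*(-⅓) = 12 + 2 = 14)
l(n, S) = 4
(H*l(-5, f(-5)))*(-15) = (14*4)*(-15) = 56*(-15) = -840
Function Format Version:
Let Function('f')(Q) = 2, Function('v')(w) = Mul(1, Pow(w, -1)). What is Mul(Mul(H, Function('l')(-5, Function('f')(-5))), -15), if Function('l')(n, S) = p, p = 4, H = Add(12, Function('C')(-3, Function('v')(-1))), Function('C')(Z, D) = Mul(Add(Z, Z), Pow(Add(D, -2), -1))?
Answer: -840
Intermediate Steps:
Function('v')(w) = Pow(w, -1)
Function('C')(Z, D) = Mul(2, Z, Pow(Add(-2, D), -1)) (Function('C')(Z, D) = Mul(Mul(2, Z), Pow(Add(-2, D), -1)) = Mul(2, Z, Pow(Add(-2, D), -1)))
H = 14 (H = Add(12, Mul(2, -3, Pow(Add(-2, Pow(-1, -1)), -1))) = Add(12, Mul(2, -3, Pow(Add(-2, -1), -1))) = Add(12, Mul(2, -3, Pow(-3, -1))) = Add(12, Mul(2, -3, Rational(-1, 3))) = Add(12, 2) = 14)
Function('l')(n, S) = 4
Mul(Mul(H, Function('l')(-5, Function('f')(-5))), -15) = Mul(Mul(14, 4), -15) = Mul(56, -15) = -840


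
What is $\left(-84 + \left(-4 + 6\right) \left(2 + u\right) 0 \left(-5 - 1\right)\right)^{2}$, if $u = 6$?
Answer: $7056$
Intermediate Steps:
$\left(-84 + \left(-4 + 6\right) \left(2 + u\right) 0 \left(-5 - 1\right)\right)^{2} = \left(-84 + \left(-4 + 6\right) \left(2 + 6\right) 0 \left(-5 - 1\right)\right)^{2} = \left(-84 + 2 \cdot 8 \cdot 0 \left(-6\right)\right)^{2} = \left(-84 + 16 \cdot 0\right)^{2} = \left(-84 + 0\right)^{2} = \left(-84\right)^{2} = 7056$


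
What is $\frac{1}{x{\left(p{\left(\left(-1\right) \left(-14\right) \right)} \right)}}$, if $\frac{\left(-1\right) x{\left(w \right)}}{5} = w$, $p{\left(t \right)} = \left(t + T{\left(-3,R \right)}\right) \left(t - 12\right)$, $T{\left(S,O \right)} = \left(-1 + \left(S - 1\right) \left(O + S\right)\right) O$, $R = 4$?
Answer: $\frac{1}{60} \approx 0.016667$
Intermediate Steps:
$T{\left(S,O \right)} = O \left(-1 + \left(-1 + S\right) \left(O + S\right)\right)$ ($T{\left(S,O \right)} = \left(-1 + \left(-1 + S\right) \left(O + S\right)\right) O = O \left(-1 + \left(-1 + S\right) \left(O + S\right)\right)$)
$p{\left(t \right)} = \left(-20 + t\right) \left(-12 + t\right)$ ($p{\left(t \right)} = \left(t + 4 \left(-1 + \left(-3\right)^{2} - 4 - -3 + 4 \left(-3\right)\right)\right) \left(t - 12\right) = \left(t + 4 \left(-1 + 9 - 4 + 3 - 12\right)\right) \left(-12 + t\right) = \left(t + 4 \left(-5\right)\right) \left(-12 + t\right) = \left(t - 20\right) \left(-12 + t\right) = \left(-20 + t\right) \left(-12 + t\right)$)
$x{\left(w \right)} = - 5 w$
$\frac{1}{x{\left(p{\left(\left(-1\right) \left(-14\right) \right)} \right)}} = \frac{1}{\left(-5\right) \left(240 + \left(\left(-1\right) \left(-14\right)\right)^{2} - 32 \left(\left(-1\right) \left(-14\right)\right)\right)} = \frac{1}{\left(-5\right) \left(240 + 14^{2} - 448\right)} = \frac{1}{\left(-5\right) \left(240 + 196 - 448\right)} = \frac{1}{\left(-5\right) \left(-12\right)} = \frac{1}{60}$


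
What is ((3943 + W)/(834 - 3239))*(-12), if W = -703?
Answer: 7776/481 ≈ 16.166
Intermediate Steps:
((3943 + W)/(834 - 3239))*(-12) = ((3943 - 703)/(834 - 3239))*(-12) = (3240/(-2405))*(-12) = (3240*(-1/2405))*(-12) = -648/481*(-12) = 7776/481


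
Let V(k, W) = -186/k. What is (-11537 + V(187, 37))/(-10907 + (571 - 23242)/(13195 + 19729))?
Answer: 71036987020/67156326193 ≈ 1.0578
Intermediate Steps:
(-11537 + V(187, 37))/(-10907 + (571 - 23242)/(13195 + 19729)) = (-11537 - 186/187)/(-10907 + (571 - 23242)/(13195 + 19729)) = (-11537 - 186*1/187)/(-10907 - 22671/32924) = (-11537 - 186/187)/(-10907 - 22671*1/32924) = -2157605/(187*(-10907 - 22671/32924)) = -2157605/(187*(-359124739/32924)) = -2157605/187*(-32924/359124739) = 71036987020/67156326193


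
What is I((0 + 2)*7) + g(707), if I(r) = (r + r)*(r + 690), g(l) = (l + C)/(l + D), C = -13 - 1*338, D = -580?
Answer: 2503780/127 ≈ 19715.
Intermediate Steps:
C = -351 (C = -13 - 338 = -351)
g(l) = (-351 + l)/(-580 + l) (g(l) = (l - 351)/(l - 580) = (-351 + l)/(-580 + l))
I(r) = 2*r*(690 + r) (I(r) = (2*r)*(690 + r) = 2*r*(690 + r))
I((0 + 2)*7) + g(707) = 2*((0 + 2)*7)*(690 + (0 + 2)*7) + (-351 + 707)/(-580 + 707) = 2*(2*7)*(690 + 2*7) + 356/127 = 2*14*(690 + 14) + (1/127)*356 = 2*14*704 + 356/127 = 19712 + 356/127 = 2503780/127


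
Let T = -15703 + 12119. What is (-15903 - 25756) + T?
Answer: -45243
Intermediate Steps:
T = -3584
(-15903 - 25756) + T = (-15903 - 25756) - 3584 = -41659 - 3584 = -45243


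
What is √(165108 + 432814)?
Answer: 13*√3538 ≈ 773.25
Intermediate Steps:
√(165108 + 432814) = √597922 = 13*√3538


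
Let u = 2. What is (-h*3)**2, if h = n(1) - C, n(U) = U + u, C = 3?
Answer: 0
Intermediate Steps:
n(U) = 2 + U (n(U) = U + 2 = 2 + U)
h = 0 (h = (2 + 1) - 1*3 = 3 - 3 = 0)
(-h*3)**2 = (-1*0*3)**2 = (0*3)**2 = 0**2 = 0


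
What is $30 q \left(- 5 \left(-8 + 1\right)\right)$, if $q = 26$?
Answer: $27300$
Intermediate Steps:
$30 q \left(- 5 \left(-8 + 1\right)\right) = 30 \cdot 26 \left(- 5 \left(-8 + 1\right)\right) = 780 \left(\left(-5\right) \left(-7\right)\right) = 780 \cdot 35 = 27300$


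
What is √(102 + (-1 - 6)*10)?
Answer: 4*√2 ≈ 5.6569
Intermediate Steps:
√(102 + (-1 - 6)*10) = √(102 - 7*10) = √(102 - 70) = √32 = 4*√2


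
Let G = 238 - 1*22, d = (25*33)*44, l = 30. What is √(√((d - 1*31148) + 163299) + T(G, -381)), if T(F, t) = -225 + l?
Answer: √(-195 + √168451) ≈ 14.677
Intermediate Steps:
d = 36300 (d = 825*44 = 36300)
G = 216 (G = 238 - 22 = 216)
T(F, t) = -195 (T(F, t) = -225 + 30 = -195)
√(√((d - 1*31148) + 163299) + T(G, -381)) = √(√((36300 - 1*31148) + 163299) - 195) = √(√((36300 - 31148) + 163299) - 195) = √(√(5152 + 163299) - 195) = √(√168451 - 195) = √(-195 + √168451)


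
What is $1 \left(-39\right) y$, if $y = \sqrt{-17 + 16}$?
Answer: $- 39 i \approx - 39.0 i$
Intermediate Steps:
$y = i$ ($y = \sqrt{-1} = i \approx 1.0 i$)
$1 \left(-39\right) y = 1 \left(-39\right) i = - 39 i$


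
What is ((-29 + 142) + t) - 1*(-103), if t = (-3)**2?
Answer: 225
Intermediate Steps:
t = 9
((-29 + 142) + t) - 1*(-103) = ((-29 + 142) + 9) - 1*(-103) = (113 + 9) + 103 = 122 + 103 = 225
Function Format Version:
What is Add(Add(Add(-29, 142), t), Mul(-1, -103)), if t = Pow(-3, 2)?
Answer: 225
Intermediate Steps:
t = 9
Add(Add(Add(-29, 142), t), Mul(-1, -103)) = Add(Add(Add(-29, 142), 9), Mul(-1, -103)) = Add(Add(113, 9), 103) = Add(122, 103) = 225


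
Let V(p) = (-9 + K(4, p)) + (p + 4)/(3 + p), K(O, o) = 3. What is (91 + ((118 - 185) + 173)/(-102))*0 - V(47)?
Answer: 249/50 ≈ 4.9800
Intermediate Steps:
V(p) = -6 + (4 + p)/(3 + p) (V(p) = (-9 + 3) + (p + 4)/(3 + p) = -6 + (4 + p)/(3 + p))
(91 + ((118 - 185) + 173)/(-102))*0 - V(47) = (91 + ((118 - 185) + 173)/(-102))*0 - (-14 - 5*47)/(3 + 47) = (91 + (-67 + 173)*(-1/102))*0 - (-14 - 235)/50 = (91 + 106*(-1/102))*0 - (-249)/50 = (91 - 53/51)*0 - 1*(-249/50) = (4588/51)*0 + 249/50 = 0 + 249/50 = 249/50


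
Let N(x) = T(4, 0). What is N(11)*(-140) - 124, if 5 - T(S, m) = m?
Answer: -824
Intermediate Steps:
T(S, m) = 5 - m
N(x) = 5 (N(x) = 5 - 1*0 = 5 + 0 = 5)
N(11)*(-140) - 124 = 5*(-140) - 124 = -700 - 124 = -824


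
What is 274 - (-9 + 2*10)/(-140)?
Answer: 38371/140 ≈ 274.08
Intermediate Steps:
274 - (-9 + 2*10)/(-140) = 274 - (-9 + 20)*(-1)/140 = 274 - 11*(-1)/140 = 274 - 1*(-11/140) = 274 + 11/140 = 38371/140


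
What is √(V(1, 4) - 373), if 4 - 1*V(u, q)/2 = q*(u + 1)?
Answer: I*√381 ≈ 19.519*I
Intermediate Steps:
V(u, q) = 8 - 2*q*(1 + u) (V(u, q) = 8 - 2*q*(u + 1) = 8 - 2*q*(1 + u))
√(V(1, 4) - 373) = √((8 - 2*4 - 2*4*1) - 373) = √((8 - 8 - 8) - 373) = √(-8 - 373) = √(-381) = I*√381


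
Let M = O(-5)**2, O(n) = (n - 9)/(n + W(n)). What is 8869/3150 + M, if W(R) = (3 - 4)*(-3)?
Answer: 23317/450 ≈ 51.816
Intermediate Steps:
W(R) = 3 (W(R) = -1*(-3) = 3)
O(n) = (-9 + n)/(3 + n) (O(n) = (n - 9)/(n + 3) = (-9 + n)/(3 + n))
M = 49 (M = ((-9 - 5)/(3 - 5))**2 = (-14/(-2))**2 = (-1/2*(-14))**2 = 7**2 = 49)
8869/3150 + M = 8869/3150 + 49 = 8869*(1/3150) + 49 = 1267/450 + 49 = 23317/450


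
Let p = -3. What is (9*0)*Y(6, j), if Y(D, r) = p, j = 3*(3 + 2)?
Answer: 0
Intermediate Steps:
j = 15 (j = 3*5 = 15)
Y(D, r) = -3
(9*0)*Y(6, j) = (9*0)*(-3) = 0*(-3) = 0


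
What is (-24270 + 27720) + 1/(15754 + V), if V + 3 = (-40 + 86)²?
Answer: 61641151/17867 ≈ 3450.0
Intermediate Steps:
V = 2113 (V = -3 + (-40 + 86)² = -3 + 46² = -3 + 2116 = 2113)
(-24270 + 27720) + 1/(15754 + V) = (-24270 + 27720) + 1/(15754 + 2113) = 3450 + 1/17867 = 61641151/17867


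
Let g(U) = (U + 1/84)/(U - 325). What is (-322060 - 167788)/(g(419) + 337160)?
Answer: -3867839808/2662250557 ≈ -1.4528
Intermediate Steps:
g(U) = (1/84 + U)/(-325 + U) (g(U) = (U + 1/84)/(-325 + U) = (1/84 + U)/(-325 + U))
(-322060 - 167788)/(g(419) + 337160) = (-322060 - 167788)/((1/84 + 419)/(-325 + 419) + 337160) = -489848/((35197/84)/94 + 337160) = -489848/((1/94)*(35197/84) + 337160) = -489848/(35197/7896 + 337160) = -489848/2662250557/7896 = -489848*7896/2662250557 = -3867839808/2662250557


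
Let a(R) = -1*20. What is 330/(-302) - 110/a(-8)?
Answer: 1331/302 ≈ 4.4073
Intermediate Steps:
a(R) = -20
330/(-302) - 110/a(-8) = 330/(-302) - 110/(-20) = 330*(-1/302) - 110*(-1/20) = -165/151 + 11/2 = 1331/302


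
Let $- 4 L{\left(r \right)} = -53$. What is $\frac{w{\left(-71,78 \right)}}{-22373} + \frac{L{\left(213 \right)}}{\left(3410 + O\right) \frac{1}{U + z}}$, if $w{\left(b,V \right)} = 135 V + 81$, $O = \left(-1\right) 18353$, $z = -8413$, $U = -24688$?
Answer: $\frac{38615898977}{1337278956} \approx 28.876$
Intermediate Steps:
$O = -18353$
$w{\left(b,V \right)} = 81 + 135 V$
$L{\left(r \right)} = \frac{53}{4}$ ($L{\left(r \right)} = \left(- \frac{1}{4}\right) \left(-53\right) = \frac{53}{4}$)
$\frac{w{\left(-71,78 \right)}}{-22373} + \frac{L{\left(213 \right)}}{\left(3410 + O\right) \frac{1}{U + z}} = \frac{81 + 135 \cdot 78}{-22373} + \frac{53}{4 \frac{3410 - 18353}{-24688 - 8413}} = \left(81 + 10530\right) \left(- \frac{1}{22373}\right) + \frac{53}{4 \left(- \frac{14943}{-33101}\right)} = 10611 \left(- \frac{1}{22373}\right) + \frac{53}{4 \left(\left(-14943\right) \left(- \frac{1}{33101}\right)\right)} = - \frac{10611}{22373} + \frac{53}{4 \cdot \frac{14943}{33101}} = - \frac{10611}{22373} + \frac{53}{4} \cdot \frac{33101}{14943} = - \frac{10611}{22373} + \frac{1754353}{59772} = \frac{38615898977}{1337278956}$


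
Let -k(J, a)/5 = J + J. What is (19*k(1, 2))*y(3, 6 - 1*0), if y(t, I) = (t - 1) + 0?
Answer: -380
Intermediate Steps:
k(J, a) = -10*J (k(J, a) = -5*(J + J) = -10*J)
y(t, I) = -1 + t (y(t, I) = (-1 + t) + 0 = -1 + t)
(19*k(1, 2))*y(3, 6 - 1*0) = (19*(-10*1))*(-1 + 3) = (19*(-10))*2 = -190*2 = -380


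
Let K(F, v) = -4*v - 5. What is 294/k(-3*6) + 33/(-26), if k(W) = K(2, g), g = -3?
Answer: 1059/26 ≈ 40.731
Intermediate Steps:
K(F, v) = -5 - 4*v
k(W) = 7 (k(W) = -5 - 4*(-3) = -5 + 12 = 7)
294/k(-3*6) + 33/(-26) = 294/7 + 33/(-26) = 294*(⅐) + 33*(-1/26) = 42 - 33/26 = 1059/26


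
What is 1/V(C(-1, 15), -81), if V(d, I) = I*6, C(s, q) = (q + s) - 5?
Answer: -1/486 ≈ -0.0020576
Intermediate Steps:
C(s, q) = -5 + q + s
V(d, I) = 6*I
1/V(C(-1, 15), -81) = 1/(6*(-81)) = 1/(-486) = -1/486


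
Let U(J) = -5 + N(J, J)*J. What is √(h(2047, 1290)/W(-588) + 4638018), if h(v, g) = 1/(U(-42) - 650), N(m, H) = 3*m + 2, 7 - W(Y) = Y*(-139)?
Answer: √25686065178144012438293/74418785 ≈ 2153.6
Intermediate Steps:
W(Y) = 7 + 139*Y (W(Y) = 7 - Y*(-139) = 7 - (-139)*Y = 7 + 139*Y)
N(m, H) = 2 + 3*m
U(J) = -5 + J*(2 + 3*J) (U(J) = -5 + (2 + 3*J)*J = -5 + J*(2 + 3*J))
h(v, g) = 1/4553 (h(v, g) = 1/((-5 - 42*(2 + 3*(-42))) - 650) = 1/((-5 - 42*(2 - 126)) - 650) = 1/((-5 - 42*(-124)) - 650) = 1/((-5 + 5208) - 650) = 1/(5203 - 650) = 1/4553)
√(h(2047, 1290)/W(-588) + 4638018) = √(1/(4553*(7 + 139*(-588))) + 4638018) = √(1/(4553*(7 - 81732)) + 4638018) = √((1/4553)/(-81725) + 4638018) = √((1/4553)*(-1/81725) + 4638018) = √(-1/372093925 + 4638018) = √(1725778321840649/372093925) = √25686065178144012438293/74418785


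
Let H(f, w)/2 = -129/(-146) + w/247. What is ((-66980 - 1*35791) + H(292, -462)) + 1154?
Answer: -1832291716/18031 ≈ -1.0162e+5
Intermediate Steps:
H(f, w) = 129/73 + 2*w/247 (H(f, w) = 2*(-129/(-146) + w/247) = 2*(-129*(-1/146) + w*(1/247)) = 2*(129/146 + w/247) = 129/73 + 2*w/247)
((-66980 - 1*35791) + H(292, -462)) + 1154 = ((-66980 - 1*35791) + (129/73 + (2/247)*(-462))) + 1154 = ((-66980 - 35791) + (129/73 - 924/247)) + 1154 = (-102771 - 35589/18031) + 1154 = -1853099490/18031 + 1154 = -1832291716/18031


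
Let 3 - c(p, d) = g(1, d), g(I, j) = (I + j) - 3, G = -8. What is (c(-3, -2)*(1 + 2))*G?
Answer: -168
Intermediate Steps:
g(I, j) = -3 + I + j
c(p, d) = 5 - d (c(p, d) = 3 - (-3 + 1 + d) = 3 - (-2 + d) = 3 + (2 - d) = 5 - d)
(c(-3, -2)*(1 + 2))*G = ((5 - 1*(-2))*(1 + 2))*(-8) = ((5 + 2)*3)*(-8) = (7*3)*(-8) = 21*(-8) = -168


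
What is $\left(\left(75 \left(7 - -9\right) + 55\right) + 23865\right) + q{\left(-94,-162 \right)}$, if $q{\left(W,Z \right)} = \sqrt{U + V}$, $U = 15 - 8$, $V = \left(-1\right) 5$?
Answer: $25120 + \sqrt{2} \approx 25121.0$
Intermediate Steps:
$V = -5$
$U = 7$
$q{\left(W,Z \right)} = \sqrt{2}$ ($q{\left(W,Z \right)} = \sqrt{7 - 5} = \sqrt{2}$)
$\left(\left(75 \left(7 - -9\right) + 55\right) + 23865\right) + q{\left(-94,-162 \right)} = \left(\left(75 \left(7 - -9\right) + 55\right) + 23865\right) + \sqrt{2} = \left(\left(75 \left(7 + 9\right) + 55\right) + 23865\right) + \sqrt{2} = \left(\left(75 \cdot 16 + 55\right) + 23865\right) + \sqrt{2} = \left(\left(1200 + 55\right) + 23865\right) + \sqrt{2} = \left(1255 + 23865\right) + \sqrt{2} = 25120 + \sqrt{2}$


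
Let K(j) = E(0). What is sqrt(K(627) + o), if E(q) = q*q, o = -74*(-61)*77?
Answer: sqrt(347578) ≈ 589.56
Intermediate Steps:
o = 347578 (o = 4514*77 = 347578)
E(q) = q**2
K(j) = 0 (K(j) = 0**2 = 0)
sqrt(K(627) + o) = sqrt(0 + 347578) = sqrt(347578)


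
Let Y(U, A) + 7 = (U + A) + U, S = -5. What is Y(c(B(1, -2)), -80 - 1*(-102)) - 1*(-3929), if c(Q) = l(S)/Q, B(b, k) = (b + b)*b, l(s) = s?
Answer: 3939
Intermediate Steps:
B(b, k) = 2*b² (B(b, k) = (2*b)*b = 2*b²)
c(Q) = -5/Q
Y(U, A) = -7 + A + 2*U (Y(U, A) = -7 + ((U + A) + U) = -7 + ((A + U) + U) = -7 + (A + 2*U) = -7 + A + 2*U)
Y(c(B(1, -2)), -80 - 1*(-102)) - 1*(-3929) = (-7 + (-80 - 1*(-102)) + 2*(-5/(2*1²))) - 1*(-3929) = (-7 + (-80 + 102) + 2*(-5/(2*1))) + 3929 = (-7 + 22 + 2*(-5/2)) + 3929 = (-7 + 22 - 5) + 3929 = 10 + 3929 = 3939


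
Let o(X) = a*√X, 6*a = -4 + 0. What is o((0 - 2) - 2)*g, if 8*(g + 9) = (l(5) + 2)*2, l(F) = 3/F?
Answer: 167*I/15 ≈ 11.133*I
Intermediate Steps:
a = -⅔ (a = (-4 + 0)/6 = (⅙)*(-4) = -⅔ ≈ -0.66667)
o(X) = -2*√X/3
g = -167/20 (g = -9 + ((3/5 + 2)*2)/8 = -9 + ((3*(⅕) + 2)*2)/8 = -9 + ((⅗ + 2)*2)/8 = -9 + ((13/5)*2)/8 = -9 + (⅛)*(26/5) = -9 + 13/20 = -167/20 ≈ -8.3500)
o((0 - 2) - 2)*g = -2*√((0 - 2) - 2)/3*(-167/20) = -2*√(-2 - 2)/3*(-167/20) = -4*I/3*(-167/20) = 167*I/15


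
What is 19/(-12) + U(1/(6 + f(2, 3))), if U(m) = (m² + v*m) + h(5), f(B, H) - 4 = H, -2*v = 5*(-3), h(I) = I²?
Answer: 48671/2028 ≈ 24.000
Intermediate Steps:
v = 15/2 (v = -5*(-3)/2 = -½*(-15) = 15/2 ≈ 7.5000)
f(B, H) = 4 + H
U(m) = 25 + m² + 15*m/2 (U(m) = (m² + 15*m/2) + 5² = (m² + 15*m/2) + 25 = 25 + m² + 15*m/2)
19/(-12) + U(1/(6 + f(2, 3))) = 19/(-12) + (25 + (1/(6 + (4 + 3)))² + 15/(2*(6 + (4 + 3)))) = 19*(-1/12) + (25 + (1/(6 + 7))² + 15/(2*(6 + 7))) = -19/12 + (25 + (1/13)² + (15/2)/13) = -19/12 + (25 + (1/13)² + (15/2)*(1/13)) = -19/12 + (25 + 1/169 + 15/26) = -19/12 + 8647/338 = 48671/2028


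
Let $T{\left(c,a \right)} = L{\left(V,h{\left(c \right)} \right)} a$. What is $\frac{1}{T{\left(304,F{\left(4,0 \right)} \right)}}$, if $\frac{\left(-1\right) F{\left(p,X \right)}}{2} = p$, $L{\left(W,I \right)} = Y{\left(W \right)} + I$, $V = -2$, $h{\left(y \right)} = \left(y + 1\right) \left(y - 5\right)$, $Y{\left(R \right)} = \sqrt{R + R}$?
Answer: $- \frac{91195}{66532224232} + \frac{i}{33266112116} \approx -1.3707 \cdot 10^{-6} + 3.0061 \cdot 10^{-11} i$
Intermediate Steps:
$Y{\left(R \right)} = \sqrt{2} \sqrt{R}$ ($Y{\left(R \right)} = \sqrt{2 R} = \sqrt{2} \sqrt{R}$)
$h{\left(y \right)} = \left(1 + y\right) \left(-5 + y\right)$
$L{\left(W,I \right)} = I + \sqrt{2} \sqrt{W}$ ($L{\left(W,I \right)} = \sqrt{2} \sqrt{W} + I = I + \sqrt{2} \sqrt{W}$)
$F{\left(p,X \right)} = - 2 p$
$T{\left(c,a \right)} = a \left(-5 + c^{2} - 4 c + 2 i\right)$ ($T{\left(c,a \right)} = \left(\left(-5 + c^{2} - 4 c\right) + \sqrt{2} \sqrt{-2}\right) a = \left(\left(-5 + c^{2} - 4 c\right) + \sqrt{2} i \sqrt{2}\right) a = \left(\left(-5 + c^{2} - 4 c\right) + 2 i\right) a = \left(-5 + c^{2} - 4 c + 2 i\right) a = a \left(-5 + c^{2} - 4 c + 2 i\right)$)
$\frac{1}{T{\left(304,F{\left(4,0 \right)} \right)}} = \frac{1}{\left(-2\right) 4 \left(-5 + 304^{2} - 1216 + 2 i\right)} = \frac{1}{\left(-8\right) \left(-5 + 92416 - 1216 + 2 i\right)} = \frac{1}{\left(-8\right) \left(91195 + 2 i\right)} = \frac{1}{-729560 - 16 i} = \frac{-729560 + 16 i}{532257793856}$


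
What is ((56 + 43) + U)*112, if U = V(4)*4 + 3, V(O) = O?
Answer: 13216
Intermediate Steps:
U = 19 (U = 4*4 + 3 = 16 + 3 = 19)
((56 + 43) + U)*112 = ((56 + 43) + 19)*112 = (99 + 19)*112 = 118*112 = 13216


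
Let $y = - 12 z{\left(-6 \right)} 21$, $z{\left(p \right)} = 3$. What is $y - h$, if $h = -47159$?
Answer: $46403$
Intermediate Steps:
$y = -756$ ($y = \left(-12\right) 3 \cdot 21 = \left(-36\right) 21 = -756$)
$y - h = -756 - -47159 = -756 + 47159 = 46403$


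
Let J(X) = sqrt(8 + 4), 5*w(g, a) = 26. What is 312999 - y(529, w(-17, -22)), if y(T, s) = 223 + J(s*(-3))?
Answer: 312776 - 2*sqrt(3) ≈ 3.1277e+5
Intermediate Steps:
w(g, a) = 26/5 (w(g, a) = (1/5)*26 = 26/5)
J(X) = 2*sqrt(3) (J(X) = sqrt(12) = 2*sqrt(3))
y(T, s) = 223 + 2*sqrt(3)
312999 - y(529, w(-17, -22)) = 312999 - (223 + 2*sqrt(3)) = 312999 + (-223 - 2*sqrt(3)) = 312776 - 2*sqrt(3)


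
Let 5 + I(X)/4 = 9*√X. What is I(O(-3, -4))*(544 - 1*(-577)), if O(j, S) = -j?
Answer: -22420 + 40356*√3 ≈ 47479.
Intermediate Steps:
I(X) = -20 + 36*√X (I(X) = -20 + 4*(9*√X) = -20 + 36*√X)
I(O(-3, -4))*(544 - 1*(-577)) = (-20 + 36*√(-1*(-3)))*(544 - 1*(-577)) = (-20 + 36*√3)*(544 + 577) = (-20 + 36*√3)*1121 = -22420 + 40356*√3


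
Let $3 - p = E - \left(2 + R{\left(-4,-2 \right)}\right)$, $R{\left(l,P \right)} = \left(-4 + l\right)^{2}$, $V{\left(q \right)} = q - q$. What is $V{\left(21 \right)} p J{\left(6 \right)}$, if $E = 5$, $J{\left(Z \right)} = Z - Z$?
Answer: $0$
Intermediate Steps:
$J{\left(Z \right)} = 0$
$V{\left(q \right)} = 0$
$p = 64$ ($p = 3 - \left(5 - \left(2 + \left(-4 - 4\right)^{2}\right)\right) = 3 - \left(5 - \left(2 + \left(-8\right)^{2}\right)\right) = 3 - \left(5 - \left(2 + 64\right)\right) = 3 - \left(5 - 66\right) = 3 - -61 = 3 + 61 = 64$)
$V{\left(21 \right)} p J{\left(6 \right)} = 0 \cdot 64 \cdot 0 = 0 \cdot 0 = 0$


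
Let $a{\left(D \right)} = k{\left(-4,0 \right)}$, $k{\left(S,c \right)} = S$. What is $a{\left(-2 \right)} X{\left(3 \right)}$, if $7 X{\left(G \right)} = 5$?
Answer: $- \frac{20}{7} \approx -2.8571$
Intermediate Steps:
$a{\left(D \right)} = -4$
$X{\left(G \right)} = \frac{5}{7}$ ($X{\left(G \right)} = \frac{1}{7} \cdot 5 = \frac{5}{7}$)
$a{\left(-2 \right)} X{\left(3 \right)} = \left(-4\right) \frac{5}{7} = - \frac{20}{7}$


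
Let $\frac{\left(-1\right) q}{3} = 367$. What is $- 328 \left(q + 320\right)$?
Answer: $256168$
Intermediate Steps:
$q = -1101$ ($q = \left(-3\right) 367 = -1101$)
$- 328 \left(q + 320\right) = - 328 \left(-1101 + 320\right) = \left(-328\right) \left(-781\right) = 256168$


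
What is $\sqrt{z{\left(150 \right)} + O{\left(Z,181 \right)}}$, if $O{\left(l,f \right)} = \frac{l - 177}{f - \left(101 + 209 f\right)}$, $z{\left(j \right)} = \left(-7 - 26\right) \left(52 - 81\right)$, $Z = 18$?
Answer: $\frac{16 \sqrt{591891737}}{12583} \approx 30.935$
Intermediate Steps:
$z{\left(j \right)} = 957$ ($z{\left(j \right)} = \left(-33\right) \left(-29\right) = 957$)
$O{\left(l,f \right)} = \frac{-177 + l}{-101 - 208 f}$ ($O{\left(l,f \right)} = \frac{-177 + l}{f - \left(101 + 209 f\right)} = \frac{-177 + l}{-101 - 208 f}$)
$\sqrt{z{\left(150 \right)} + O{\left(Z,181 \right)}} = \sqrt{957 + \frac{177 - 18}{101 + 208 \cdot 181}} = \sqrt{957 + \frac{177 - 18}{101 + 37648}} = \sqrt{957 + \frac{1}{37749} \cdot 159} = \sqrt{957 + \frac{53}{12583}} = \sqrt{\frac{12041984}{12583}} = \frac{16 \sqrt{591891737}}{12583}$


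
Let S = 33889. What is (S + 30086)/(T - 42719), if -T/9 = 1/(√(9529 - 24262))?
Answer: -4473835916925/2987382517166 - 191925*I*√1637/2987382517166 ≈ -1.4976 - 2.5994e-6*I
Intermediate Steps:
T = 3*I*√1637/1637 (T = -9/√(9529 - 24262) = -9*(-I*√1637/4911) = -(-3)*I*√1637/1637 = 3*I*√1637/1637 ≈ 0.074148*I)
(S + 30086)/(T - 42719) = (33889 + 30086)/(3*I*√1637/1637 - 42719) = 63975/(-42719 + 3*I*√1637/1637)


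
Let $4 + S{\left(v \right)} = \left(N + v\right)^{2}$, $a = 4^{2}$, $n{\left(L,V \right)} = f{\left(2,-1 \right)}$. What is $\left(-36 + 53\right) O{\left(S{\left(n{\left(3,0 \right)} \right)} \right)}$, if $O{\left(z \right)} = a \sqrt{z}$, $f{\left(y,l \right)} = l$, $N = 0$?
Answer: $272 i \sqrt{3} \approx 471.12 i$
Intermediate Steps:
$n{\left(L,V \right)} = -1$
$a = 16$
$S{\left(v \right)} = -4 + v^{2}$ ($S{\left(v \right)} = -4 + \left(0 + v\right)^{2} = -4 + v^{2}$)
$O{\left(z \right)} = 16 \sqrt{z}$
$\left(-36 + 53\right) O{\left(S{\left(n{\left(3,0 \right)} \right)} \right)} = \left(-36 + 53\right) 16 \sqrt{-4 + \left(-1\right)^{2}} = 17 \cdot 16 \sqrt{-4 + 1} = 17 \cdot 16 \sqrt{-3} = 17 \cdot 16 i \sqrt{3} = 272 i \sqrt{3}$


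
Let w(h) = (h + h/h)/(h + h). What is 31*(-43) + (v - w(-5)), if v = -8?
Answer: -6707/5 ≈ -1341.4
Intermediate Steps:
w(h) = (1 + h)/(2*h) (w(h) = (h + 1)/((2*h)) = (1 + h)*(1/(2*h)) = (1 + h)/(2*h))
31*(-43) + (v - w(-5)) = 31*(-43) + (-8 - (1 - 5)/(2*(-5))) = -1333 + (-8 - (-1)*(-4)/(2*5)) = -1333 + (-8 - 1*⅖) = -1333 + (-8 - ⅖) = -1333 - 42/5 = -6707/5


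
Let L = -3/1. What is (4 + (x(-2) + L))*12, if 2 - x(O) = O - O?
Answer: 36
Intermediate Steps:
L = -3 (L = -3*1 = -3)
x(O) = 2 (x(O) = 2 - (O - O) = 2 - 1*0 = 2 + 0 = 2)
(4 + (x(-2) + L))*12 = (4 + (2 - 3))*12 = (4 - 1)*12 = 3*12 = 36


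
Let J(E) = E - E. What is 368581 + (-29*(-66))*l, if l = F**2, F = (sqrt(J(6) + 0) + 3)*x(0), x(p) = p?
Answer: 368581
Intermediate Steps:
J(E) = 0
F = 0 (F = (sqrt(0 + 0) + 3)*0 = (sqrt(0) + 3)*0 = (0 + 3)*0 = 3*0 = 0)
l = 0 (l = 0**2 = 0)
368581 + (-29*(-66))*l = 368581 - 29*(-66)*0 = 368581 + 1914*0 = 368581 + 0 = 368581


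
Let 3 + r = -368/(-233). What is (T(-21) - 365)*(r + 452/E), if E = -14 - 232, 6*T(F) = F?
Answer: 68814427/57318 ≈ 1200.6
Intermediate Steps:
T(F) = F/6
E = -246
r = -331/233 (r = -3 - 368/(-233) = -3 - 368*(-1/233) = -3 + 368/233 = -331/233 ≈ -1.4206)
(T(-21) - 365)*(r + 452/E) = ((⅙)*(-21) - 365)*(-331/233 + 452/(-246)) = (-7/2 - 365)*(-331/233 + 452*(-1/246)) = -737*(-331/233 - 226/123)/2 = -737/2*(-93371/28659) = 68814427/57318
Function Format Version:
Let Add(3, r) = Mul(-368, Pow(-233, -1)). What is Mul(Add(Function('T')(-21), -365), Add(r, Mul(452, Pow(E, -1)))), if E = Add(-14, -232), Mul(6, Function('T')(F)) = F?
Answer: Rational(68814427, 57318) ≈ 1200.6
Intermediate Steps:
Function('T')(F) = Mul(Rational(1, 6), F)
E = -246
r = Rational(-331, 233) (r = Add(-3, Mul(-368, Pow(-233, -1))) = Add(-3, Mul(-368, Rational(-1, 233))) = Add(-3, Rational(368, 233)) = Rational(-331, 233) ≈ -1.4206)
Mul(Add(Function('T')(-21), -365), Add(r, Mul(452, Pow(E, -1)))) = Mul(Add(Mul(Rational(1, 6), -21), -365), Add(Rational(-331, 233), Mul(452, Pow(-246, -1)))) = Mul(Add(Rational(-7, 2), -365), Add(Rational(-331, 233), Mul(452, Rational(-1, 246)))) = Mul(Rational(-737, 2), Add(Rational(-331, 233), Rational(-226, 123))) = Mul(Rational(-737, 2), Rational(-93371, 28659)) = Rational(68814427, 57318)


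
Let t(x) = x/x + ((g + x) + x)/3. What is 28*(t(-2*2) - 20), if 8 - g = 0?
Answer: -532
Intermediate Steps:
g = 8 (g = 8 - 1*0 = 8 + 0 = 8)
t(x) = 11/3 + 2*x/3 (t(x) = x/x + ((8 + x) + x)/3 = 1 + (8 + 2*x)*(⅓) = 1 + (8/3 + 2*x/3) = 11/3 + 2*x/3)
28*(t(-2*2) - 20) = 28*((11/3 + 2*(-2*2)/3) - 20) = 28*((11/3 + (⅔)*(-4)) - 20) = 28*((11/3 - 8/3) - 20) = 28*(1 - 20) = 28*(-19) = -532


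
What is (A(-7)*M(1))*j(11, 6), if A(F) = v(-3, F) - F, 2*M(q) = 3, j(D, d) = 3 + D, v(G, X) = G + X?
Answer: -63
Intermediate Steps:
M(q) = 3/2 (M(q) = (½)*3 = 3/2)
A(F) = -3 (A(F) = (-3 + F) - F = -3)
(A(-7)*M(1))*j(11, 6) = (-3*3/2)*(3 + 11) = -9/2*14 = -63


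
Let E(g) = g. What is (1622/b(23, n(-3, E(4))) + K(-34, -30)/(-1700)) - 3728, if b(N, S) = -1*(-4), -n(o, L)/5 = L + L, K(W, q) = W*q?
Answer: -33231/10 ≈ -3323.1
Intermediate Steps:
n(o, L) = -10*L (n(o, L) = -5*(L + L) = -10*L)
b(N, S) = 4
(1622/b(23, n(-3, E(4))) + K(-34, -30)/(-1700)) - 3728 = (1622/4 - 34*(-30)/(-1700)) - 3728 = (1622*(¼) + 1020*(-1/1700)) - 3728 = (811/2 - ⅗) - 3728 = 4049/10 - 3728 = -33231/10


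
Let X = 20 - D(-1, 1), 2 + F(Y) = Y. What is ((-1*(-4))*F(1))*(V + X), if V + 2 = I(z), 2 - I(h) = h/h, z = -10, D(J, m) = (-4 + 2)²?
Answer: -60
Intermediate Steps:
F(Y) = -2 + Y
D(J, m) = 4 (D(J, m) = (-2)² = 4)
X = 16 (X = 20 - 1*4 = 20 - 4 = 16)
I(h) = 1 (I(h) = 2 - h/h = 2 - 1*1 = 2 - 1 = 1)
V = -1 (V = -2 + 1 = -1)
((-1*(-4))*F(1))*(V + X) = ((-1*(-4))*(-2 + 1))*(-1 + 16) = (4*(-1))*15 = -4*15 = -60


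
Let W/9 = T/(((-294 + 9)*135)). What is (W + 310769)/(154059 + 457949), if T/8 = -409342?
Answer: 1331812211/2616334200 ≈ 0.50904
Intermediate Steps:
T = -3274736 (T = 8*(-409342) = -3274736)
W = 3274736/4275 (W = 9*(-3274736*1/(135*(-294 + 9))) = 9*(-3274736/((-285*135))) = 9*(-3274736/(-38475)) = 9*(-3274736*(-1/38475)) = 9*(3274736/38475) = 3274736/4275 ≈ 766.02)
(W + 310769)/(154059 + 457949) = (3274736/4275 + 310769)/(154059 + 457949) = (1331812211/4275)/612008 = (1331812211/4275)*(1/612008) = 1331812211/2616334200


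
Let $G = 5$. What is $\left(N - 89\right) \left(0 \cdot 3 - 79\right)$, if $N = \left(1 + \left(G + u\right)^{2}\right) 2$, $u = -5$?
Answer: $6873$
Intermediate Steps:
$N = 2$ ($N = \left(1 + \left(5 - 5\right)^{2}\right) 2 = \left(1 + 0^{2}\right) 2 = \left(1 + 0\right) 2 = 1 \cdot 2 = 2$)
$\left(N - 89\right) \left(0 \cdot 3 - 79\right) = \left(2 - 89\right) \left(0 \cdot 3 - 79\right) = - 87 \left(0 - 79\right) = \left(-87\right) \left(-79\right) = 6873$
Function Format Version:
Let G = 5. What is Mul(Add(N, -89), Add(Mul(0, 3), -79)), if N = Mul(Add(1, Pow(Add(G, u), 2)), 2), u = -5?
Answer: 6873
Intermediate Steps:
N = 2 (N = Mul(Add(1, Pow(Add(5, -5), 2)), 2) = Mul(Add(1, Pow(0, 2)), 2) = Mul(Add(1, 0), 2) = Mul(1, 2) = 2)
Mul(Add(N, -89), Add(Mul(0, 3), -79)) = Mul(Add(2, -89), Add(Mul(0, 3), -79)) = Mul(-87, Add(0, -79)) = Mul(-87, -79) = 6873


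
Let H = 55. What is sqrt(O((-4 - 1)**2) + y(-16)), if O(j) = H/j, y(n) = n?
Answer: I*sqrt(345)/5 ≈ 3.7148*I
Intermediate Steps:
O(j) = 55/j
sqrt(O((-4 - 1)**2) + y(-16)) = sqrt(55/((-4 - 1)**2) - 16) = sqrt(55/((-5)**2) - 16) = sqrt(55/25 - 16) = sqrt(55*(1/25) - 16) = sqrt(11/5 - 16) = sqrt(-69/5) = I*sqrt(345)/5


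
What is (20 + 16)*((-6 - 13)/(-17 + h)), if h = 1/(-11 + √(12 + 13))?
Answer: 4104/103 ≈ 39.845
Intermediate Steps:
h = -⅙ (h = 1/(-11 + √25) = 1/(-11 + 5) = 1/(-6) = -⅙ ≈ -0.16667)
(20 + 16)*((-6 - 13)/(-17 + h)) = (20 + 16)*((-6 - 13)/(-17 - ⅙)) = 36*(-19/(-103/6)) = 36*(-19*(-6/103)) = 36*(114/103) = 4104/103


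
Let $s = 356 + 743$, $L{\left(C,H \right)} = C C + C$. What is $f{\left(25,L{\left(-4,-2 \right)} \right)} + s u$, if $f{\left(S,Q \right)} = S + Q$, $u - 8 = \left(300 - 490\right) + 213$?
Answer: $34106$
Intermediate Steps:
$L{\left(C,H \right)} = C + C^{2}$ ($L{\left(C,H \right)} = C^{2} + C = C + C^{2}$)
$u = 31$ ($u = 8 + \left(\left(300 - 490\right) + 213\right) = 8 + \left(-190 + 213\right) = 8 + 23 = 31$)
$s = 1099$
$f{\left(S,Q \right)} = Q + S$
$f{\left(25,L{\left(-4,-2 \right)} \right)} + s u = \left(- 4 \left(1 - 4\right) + 25\right) + 1099 \cdot 31 = \left(\left(-4\right) \left(-3\right) + 25\right) + 34069 = \left(12 + 25\right) + 34069 = 37 + 34069 = 34106$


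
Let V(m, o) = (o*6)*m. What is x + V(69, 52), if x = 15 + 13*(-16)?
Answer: 21335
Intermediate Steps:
x = -193 (x = 15 - 208 = -193)
V(m, o) = 6*m*o (V(m, o) = (6*o)*m = 6*m*o)
x + V(69, 52) = -193 + 6*69*52 = -193 + 21528 = 21335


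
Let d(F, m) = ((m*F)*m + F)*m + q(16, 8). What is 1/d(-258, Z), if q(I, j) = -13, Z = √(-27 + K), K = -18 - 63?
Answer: -13/82305853657 - 165636*I*√3/82305853657 ≈ -1.5795e-10 - 3.4857e-6*I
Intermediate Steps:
K = -81
Z = 6*I*√3 (Z = √(-27 - 81) = √(-108) = 6*I*√3 ≈ 10.392*I)
d(F, m) = -13 + m*(F + F*m²) (d(F, m) = ((m*F)*m + F)*m - 13 = ((F*m)*m + F)*m - 13 = (F*m² + F)*m - 13 = (F + F*m²)*m - 13 = m*(F + F*m²) - 13 = -13 + m*(F + F*m²))
1/d(-258, Z) = 1/(-13 - 1548*I*√3 - 258*(-648*I*√3)) = 1/(-13 - 1548*I*√3 - (-167184)*I*√3) = 1/(-13 - 1548*I*√3 + 167184*I*√3) = 1/(-13 + 165636*I*√3)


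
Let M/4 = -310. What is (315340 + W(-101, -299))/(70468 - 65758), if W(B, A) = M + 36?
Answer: 52356/785 ≈ 66.696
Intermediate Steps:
M = -1240 (M = 4*(-310) = -1240)
W(B, A) = -1204 (W(B, A) = -1240 + 36 = -1204)
(315340 + W(-101, -299))/(70468 - 65758) = (315340 - 1204)/(70468 - 65758) = 314136/4710 = 314136*(1/4710) = 52356/785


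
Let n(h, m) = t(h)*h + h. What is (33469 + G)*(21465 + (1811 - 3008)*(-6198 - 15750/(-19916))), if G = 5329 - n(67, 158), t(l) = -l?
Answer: 1600928958847230/4979 ≈ 3.2154e+11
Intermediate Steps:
n(h, m) = h - h² (n(h, m) = (-h)*h + h = -h² + h = h - h²)
G = 9751 (G = 5329 - 67*(1 - 1*67) = 5329 - 67*(1 - 67) = 5329 - 67*(-66) = 5329 - 1*(-4422) = 5329 + 4422 = 9751)
(33469 + G)*(21465 + (1811 - 3008)*(-6198 - 15750/(-19916))) = (33469 + 9751)*(21465 + (1811 - 3008)*(-6198 - 15750/(-19916))) = 43220*(21465 - 1197*(-6198 - 15750*(-1/19916))) = 43220*(21465 - 1197*(-6198 + 7875/9958)) = 43220*(21465 - 1197*(-61711809/9958)) = 43220*(21465 + 73869035373/9958) = 43220*(74082783843/9958) = 1600928958847230/4979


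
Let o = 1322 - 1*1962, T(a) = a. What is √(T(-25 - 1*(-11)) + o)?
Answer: I*√654 ≈ 25.573*I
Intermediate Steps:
o = -640 (o = 1322 - 1962 = -640)
√(T(-25 - 1*(-11)) + o) = √((-25 - 1*(-11)) - 640) = √((-25 + 11) - 640) = √(-14 - 640) = √(-654) = I*√654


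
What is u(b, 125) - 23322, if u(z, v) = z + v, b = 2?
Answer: -23195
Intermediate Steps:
u(z, v) = v + z
u(b, 125) - 23322 = (125 + 2) - 23322 = 127 - 23322 = -23195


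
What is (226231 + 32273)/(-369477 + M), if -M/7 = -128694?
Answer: 86168/177127 ≈ 0.48648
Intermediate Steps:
M = 900858 (M = -7*(-128694) = 900858)
(226231 + 32273)/(-369477 + M) = (226231 + 32273)/(-369477 + 900858) = 258504/531381 = 258504*(1/531381) = 86168/177127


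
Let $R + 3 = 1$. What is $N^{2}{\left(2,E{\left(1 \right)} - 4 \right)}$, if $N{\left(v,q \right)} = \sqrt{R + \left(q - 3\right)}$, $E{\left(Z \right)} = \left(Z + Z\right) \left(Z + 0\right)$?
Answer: $-7$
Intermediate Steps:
$E{\left(Z \right)} = 2 Z^{2}$ ($E{\left(Z \right)} = 2 Z Z = 2 Z^{2}$)
$R = -2$ ($R = -3 + 1 = -2$)
$N{\left(v,q \right)} = \sqrt{-5 + q}$ ($N{\left(v,q \right)} = \sqrt{-2 + \left(q - 3\right)} = \sqrt{-2 + \left(-3 + q\right)} = \sqrt{-5 + q}$)
$N^{2}{\left(2,E{\left(1 \right)} - 4 \right)} = \left(\sqrt{-5 + \left(2 \cdot 1^{2} - 4\right)}\right)^{2} = \left(\sqrt{-5 + \left(2 \cdot 1 - 4\right)}\right)^{2} = \left(\sqrt{-5 + \left(2 - 4\right)}\right)^{2} = \left(\sqrt{-5 - 2}\right)^{2} = \left(\sqrt{-7}\right)^{2} = \left(i \sqrt{7}\right)^{2} = -7$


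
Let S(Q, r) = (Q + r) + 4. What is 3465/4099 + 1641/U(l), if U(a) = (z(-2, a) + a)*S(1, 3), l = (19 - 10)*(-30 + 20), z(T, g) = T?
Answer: -4176219/3016864 ≈ -1.3843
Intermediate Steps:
S(Q, r) = 4 + Q + r
l = -90 (l = 9*(-10) = -90)
U(a) = -16 + 8*a (U(a) = (-2 + a)*(4 + 1 + 3) = (-2 + a)*8 = -16 + 8*a)
3465/4099 + 1641/U(l) = 3465/4099 + 1641/(-16 + 8*(-90)) = 3465*(1/4099) + 1641/(-16 - 720) = 3465/4099 + 1641/(-736) = 3465/4099 + 1641*(-1/736) = 3465/4099 - 1641/736 = -4176219/3016864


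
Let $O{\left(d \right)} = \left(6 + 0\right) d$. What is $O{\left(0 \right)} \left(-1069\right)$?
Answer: $0$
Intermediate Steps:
$O{\left(d \right)} = 6 d$
$O{\left(0 \right)} \left(-1069\right) = 6 \cdot 0 \left(-1069\right) = 0 \left(-1069\right) = 0$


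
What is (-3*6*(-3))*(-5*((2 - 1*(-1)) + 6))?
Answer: -2430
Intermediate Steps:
(-3*6*(-3))*(-5*((2 - 1*(-1)) + 6)) = (-18*(-3))*(-5*((2 + 1) + 6)) = 54*(-5*(3 + 6)) = 54*(-5*9) = 54*(-45) = -2430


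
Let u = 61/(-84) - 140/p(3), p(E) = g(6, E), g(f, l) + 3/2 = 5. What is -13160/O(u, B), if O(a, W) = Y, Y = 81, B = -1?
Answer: -13160/81 ≈ -162.47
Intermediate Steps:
g(f, l) = 7/2 (g(f, l) = -3/2 + 5 = 7/2)
p(E) = 7/2
u = -3421/84 (u = 61/(-84) - 140/7/2 = 61*(-1/84) - 140*2/7 = -61/84 - 40 = -3421/84 ≈ -40.726)
O(a, W) = 81
-13160/O(u, B) = -13160/81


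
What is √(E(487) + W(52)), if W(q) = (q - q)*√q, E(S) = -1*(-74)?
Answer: √74 ≈ 8.6023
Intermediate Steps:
E(S) = 74
W(q) = 0 (W(q) = 0*√q = 0)
√(E(487) + W(52)) = √(74 + 0) = √74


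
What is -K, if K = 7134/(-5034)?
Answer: 1189/839 ≈ 1.4172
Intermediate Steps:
K = -1189/839 (K = 7134*(-1/5034) = -1189/839 ≈ -1.4172)
-K = -1*(-1189/839) = 1189/839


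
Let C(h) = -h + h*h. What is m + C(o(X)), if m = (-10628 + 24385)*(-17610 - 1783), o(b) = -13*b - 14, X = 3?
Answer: -266786639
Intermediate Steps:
o(b) = -14 - 13*b
m = -266789501 (m = 13757*(-19393) = -266789501)
C(h) = h**2 - h (C(h) = -h + h**2 = h**2 - h)
m + C(o(X)) = -266789501 + (-14 - 13*3)*(-1 + (-14 - 13*3)) = -266789501 + (-14 - 39)*(-1 + (-14 - 39)) = -266789501 - 53*(-1 - 53) = -266789501 - 53*(-54) = -266789501 + 2862 = -266786639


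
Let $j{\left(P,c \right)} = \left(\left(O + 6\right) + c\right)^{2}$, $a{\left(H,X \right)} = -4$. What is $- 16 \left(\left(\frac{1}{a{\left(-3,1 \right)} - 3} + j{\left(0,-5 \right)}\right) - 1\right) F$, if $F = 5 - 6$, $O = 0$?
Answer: $- \frac{16}{7} \approx -2.2857$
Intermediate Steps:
$F = -1$
$j{\left(P,c \right)} = \left(6 + c\right)^{2}$ ($j{\left(P,c \right)} = \left(\left(0 + 6\right) + c\right)^{2} = \left(6 + c\right)^{2}$)
$- 16 \left(\left(\frac{1}{a{\left(-3,1 \right)} - 3} + j{\left(0,-5 \right)}\right) - 1\right) F = - 16 \left(\left(\frac{1}{-4 - 3} + \left(6 - 5\right)^{2}\right) - 1\right) \left(-1\right) = - 16 \left(\left(\frac{1}{-7} + 1^{2}\right) - 1\right) \left(-1\right) = - 16 \left(\left(- \frac{1}{7} + 1\right) - 1\right) \left(-1\right) = - 16 \left(\frac{6}{7} - 1\right) \left(-1\right) = \left(-16\right) \left(- \frac{1}{7}\right) \left(-1\right) = \frac{16}{7} \left(-1\right) = - \frac{16}{7}$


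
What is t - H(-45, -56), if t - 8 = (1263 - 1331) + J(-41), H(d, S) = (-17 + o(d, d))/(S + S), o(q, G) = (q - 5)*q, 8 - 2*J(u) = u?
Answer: -249/16 ≈ -15.563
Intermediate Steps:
J(u) = 4 - u/2
o(q, G) = q*(-5 + q) (o(q, G) = (-5 + q)*q = q*(-5 + q))
H(d, S) = (-17 + d*(-5 + d))/(2*S) (H(d, S) = (-17 + d*(-5 + d))/(S + S) = (-17 + d*(-5 + d))/((2*S)) = (-17 + d*(-5 + d))*(1/(2*S)) = (-17 + d*(-5 + d))/(2*S))
t = -71/2 (t = 8 + ((1263 - 1331) + (4 - 1/2*(-41))) = 8 + (-68 + (4 + 41/2)) = 8 + (-68 + 49/2) = 8 - 87/2 = -71/2 ≈ -35.500)
t - H(-45, -56) = -71/2 - (-17 - 45*(-5 - 45))/(2*(-56)) = -71/2 - (-1)*(-17 - 45*(-50))/(2*56) = -71/2 - (-1)*(-17 + 2250)/(2*56) = -71/2 - (-1)*2233/(2*56) = -71/2 - 1*(-319/16) = -71/2 + 319/16 = -249/16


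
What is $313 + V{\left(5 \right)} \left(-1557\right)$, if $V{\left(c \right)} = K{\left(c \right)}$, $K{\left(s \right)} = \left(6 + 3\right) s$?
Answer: $-69752$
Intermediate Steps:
$K{\left(s \right)} = 9 s$
$V{\left(c \right)} = 9 c$
$313 + V{\left(5 \right)} \left(-1557\right) = 313 + 9 \cdot 5 \left(-1557\right) = 313 + 45 \left(-1557\right) = 313 - 70065 = -69752$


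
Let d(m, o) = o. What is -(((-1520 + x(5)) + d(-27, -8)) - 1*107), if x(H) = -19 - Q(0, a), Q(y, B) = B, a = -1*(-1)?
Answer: 1655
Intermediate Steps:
a = 1
x(H) = -20 (x(H) = -19 - 1*1 = -19 - 1 = -20)
-(((-1520 + x(5)) + d(-27, -8)) - 1*107) = -(((-1520 - 20) - 8) - 1*107) = -((-1540 - 8) - 107) = -(-1548 - 107) = -1*(-1655) = 1655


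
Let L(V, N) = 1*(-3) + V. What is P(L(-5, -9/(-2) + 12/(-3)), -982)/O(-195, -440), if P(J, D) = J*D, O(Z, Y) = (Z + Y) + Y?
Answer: -7856/1075 ≈ -7.3079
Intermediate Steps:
L(V, N) = -3 + V
O(Z, Y) = Z + 2*Y (O(Z, Y) = (Y + Z) + Y = Z + 2*Y)
P(J, D) = D*J
P(L(-5, -9/(-2) + 12/(-3)), -982)/O(-195, -440) = (-982*(-3 - 5))/(-195 + 2*(-440)) = (-982*(-8))/(-195 - 880) = 7856/(-1075) = 7856*(-1/1075) = -7856/1075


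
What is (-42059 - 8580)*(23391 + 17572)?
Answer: -2074325357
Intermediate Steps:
(-42059 - 8580)*(23391 + 17572) = -50639*40963 = -2074325357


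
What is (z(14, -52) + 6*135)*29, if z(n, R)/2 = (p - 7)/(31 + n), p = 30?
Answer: 1058384/45 ≈ 23520.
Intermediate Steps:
z(n, R) = 46/(31 + n) (z(n, R) = 2*((30 - 7)/(31 + n)) = 2*(23/(31 + n)) = 46/(31 + n))
(z(14, -52) + 6*135)*29 = (46/(31 + 14) + 6*135)*29 = (46/45 + 810)*29 = (36496/45)*29 = 1058384/45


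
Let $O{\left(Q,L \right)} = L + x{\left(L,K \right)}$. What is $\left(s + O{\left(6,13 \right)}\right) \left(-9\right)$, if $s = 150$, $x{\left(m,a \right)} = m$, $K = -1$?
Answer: $-1584$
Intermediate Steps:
$O{\left(Q,L \right)} = 2 L$ ($O{\left(Q,L \right)} = L + L = 2 L$)
$\left(s + O{\left(6,13 \right)}\right) \left(-9\right) = \left(150 + 2 \cdot 13\right) \left(-9\right) = \left(150 + 26\right) \left(-9\right) = 176 \left(-9\right) = -1584$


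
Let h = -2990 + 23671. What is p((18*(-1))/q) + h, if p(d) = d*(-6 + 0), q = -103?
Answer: 2130035/103 ≈ 20680.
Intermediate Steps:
p(d) = -6*d (p(d) = d*(-6) = -6*d)
h = 20681
p((18*(-1))/q) + h = -6*18*(-1)/(-103) + 20681 = -(-108)*(-1)/103 + 20681 = -6*18/103 + 20681 = -108/103 + 20681 = 2130035/103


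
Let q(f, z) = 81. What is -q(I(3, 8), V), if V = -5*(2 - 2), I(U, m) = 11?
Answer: -81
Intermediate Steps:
V = 0 (V = -5*0 = 0)
-q(I(3, 8), V) = -1*81 = -81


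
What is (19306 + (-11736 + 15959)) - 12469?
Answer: 11060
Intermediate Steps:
(19306 + (-11736 + 15959)) - 12469 = (19306 + 4223) - 12469 = 23529 - 12469 = 11060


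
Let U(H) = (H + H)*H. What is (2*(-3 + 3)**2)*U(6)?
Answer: 0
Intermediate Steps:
U(H) = 2*H**2 (U(H) = (2*H)*H = 2*H**2)
(2*(-3 + 3)**2)*U(6) = (2*(-3 + 3)**2)*(2*6**2) = (2*0**2)*(2*36) = (2*0)*72 = 0*72 = 0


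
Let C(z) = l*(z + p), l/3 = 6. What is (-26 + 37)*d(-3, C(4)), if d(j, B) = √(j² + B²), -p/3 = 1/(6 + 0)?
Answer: 33*√442 ≈ 693.79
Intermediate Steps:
l = 18 (l = 3*6 = 18)
p = -½ (p = -3/(6 + 0) = -3/6 = -3*⅙ = -½ ≈ -0.50000)
C(z) = -9 + 18*z (C(z) = 18*(z - ½) = 18*(-½ + z) = -9 + 18*z)
d(j, B) = √(B² + j²)
(-26 + 37)*d(-3, C(4)) = (-26 + 37)*√((-9 + 18*4)² + (-3)²) = 11*√((-9 + 72)² + 9) = 11*√(63² + 9) = 11*√(3969 + 9) = 11*√3978 = 11*(3*√442) = 33*√442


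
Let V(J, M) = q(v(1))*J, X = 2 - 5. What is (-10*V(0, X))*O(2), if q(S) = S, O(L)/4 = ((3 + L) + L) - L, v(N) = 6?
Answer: 0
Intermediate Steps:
O(L) = 12 + 4*L (O(L) = 4*(((3 + L) + L) - L) = 4*((3 + 2*L) - L) = 4*(3 + L) = 12 + 4*L)
X = -3
V(J, M) = 6*J
(-10*V(0, X))*O(2) = (-60*0)*(12 + 4*2) = (-10*0)*(12 + 8) = 0*20 = 0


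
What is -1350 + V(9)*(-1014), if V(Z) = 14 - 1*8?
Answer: -7434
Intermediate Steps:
V(Z) = 6 (V(Z) = 14 - 8 = 6)
-1350 + V(9)*(-1014) = -1350 + 6*(-1014) = -1350 - 6084 = -7434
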